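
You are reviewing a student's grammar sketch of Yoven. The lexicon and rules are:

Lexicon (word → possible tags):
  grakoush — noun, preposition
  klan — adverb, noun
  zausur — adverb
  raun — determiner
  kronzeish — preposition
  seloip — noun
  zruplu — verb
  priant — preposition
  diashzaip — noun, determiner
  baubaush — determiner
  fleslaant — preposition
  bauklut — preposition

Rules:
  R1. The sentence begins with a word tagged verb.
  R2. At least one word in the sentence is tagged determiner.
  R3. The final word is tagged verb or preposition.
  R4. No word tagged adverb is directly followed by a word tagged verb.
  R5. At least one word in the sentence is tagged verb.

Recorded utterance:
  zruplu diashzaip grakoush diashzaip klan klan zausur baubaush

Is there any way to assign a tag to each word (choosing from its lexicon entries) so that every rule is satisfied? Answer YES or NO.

NO

Candidates per position — 1:zruplu {verb}; 2:diashzaip {noun,determiner}; 3:grakoush {noun,preposition}; 4:diashzaip {noun,determiner}; 5:klan {adverb,noun}; 6:klan {adverb,noun}; 7:zausur {adverb}; 8:baubaush {determiner}.
Rule 3 cannot be satisfied by any choice of tags from the lexicon.
So there is no consistent tagging.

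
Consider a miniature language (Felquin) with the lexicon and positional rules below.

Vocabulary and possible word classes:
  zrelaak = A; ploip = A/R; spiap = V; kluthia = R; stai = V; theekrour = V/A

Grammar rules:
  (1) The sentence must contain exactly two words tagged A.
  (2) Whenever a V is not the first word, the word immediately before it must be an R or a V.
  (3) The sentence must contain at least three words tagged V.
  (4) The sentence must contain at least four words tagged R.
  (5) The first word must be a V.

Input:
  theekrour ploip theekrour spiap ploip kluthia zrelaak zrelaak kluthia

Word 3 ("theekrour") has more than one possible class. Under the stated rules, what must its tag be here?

V

Candidates per position — 1:theekrour {V,A}; 2:ploip {A,R}; 3:theekrour {V,A}; 4:spiap {V}; 5:ploip {A,R}; 6:kluthia {R}; 7:zrelaak {A}; 8:zrelaak {A}; 9:kluthia {R}.
Position 1: A is ruled out by rule 1; that leaves V.
Position 2: A is ruled out by rule 1; that leaves R.
Position 3: A is ruled out by rule 1; that leaves V.
Position 5: A is ruled out by rule 1; that leaves R.
That leaves exactly one tagging: V R V V R R A A R.
Verifying each rule — rule 1 holds; rule 2 holds; rule 3 holds; rule 4 holds; rule 5 holds.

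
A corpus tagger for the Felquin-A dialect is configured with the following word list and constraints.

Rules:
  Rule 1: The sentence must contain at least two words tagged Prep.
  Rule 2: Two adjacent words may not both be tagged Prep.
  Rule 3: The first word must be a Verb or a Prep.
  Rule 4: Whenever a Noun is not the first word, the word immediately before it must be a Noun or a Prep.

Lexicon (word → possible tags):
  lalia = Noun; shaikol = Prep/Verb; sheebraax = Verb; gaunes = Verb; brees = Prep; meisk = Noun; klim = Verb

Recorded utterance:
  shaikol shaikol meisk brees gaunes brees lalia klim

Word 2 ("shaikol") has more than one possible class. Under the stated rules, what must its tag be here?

Candidates per position — 1:shaikol {Prep,Verb}; 2:shaikol {Prep,Verb}; 3:meisk {Noun}; 4:brees {Prep}; 5:gaunes {Verb}; 6:brees {Prep}; 7:lalia {Noun}; 8:klim {Verb}.
At position 2, choosing Verb makes rule 4 impossible to satisfy; hence Prep.
At position 1, choosing Prep makes rule 2 impossible to satisfy; hence Verb.
That leaves exactly one tagging: Verb Prep Noun Prep Verb Prep Noun Verb.
Rule-by-rule: rule 1 holds; rule 2 holds; rule 3 holds; rule 4 holds.

Prep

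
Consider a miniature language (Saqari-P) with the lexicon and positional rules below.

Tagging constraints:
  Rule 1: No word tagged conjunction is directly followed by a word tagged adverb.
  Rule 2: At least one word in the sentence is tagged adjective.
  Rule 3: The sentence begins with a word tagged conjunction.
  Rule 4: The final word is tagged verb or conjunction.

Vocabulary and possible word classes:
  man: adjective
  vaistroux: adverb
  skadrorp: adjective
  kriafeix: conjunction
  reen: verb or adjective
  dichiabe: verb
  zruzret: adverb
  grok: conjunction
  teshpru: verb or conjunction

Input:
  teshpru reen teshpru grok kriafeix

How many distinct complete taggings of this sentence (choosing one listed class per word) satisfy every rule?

2

Candidates per position — 1:teshpru {verb,conjunction}; 2:reen {verb,adjective}; 3:teshpru {verb,conjunction}; 4:grok {conjunction}; 5:kriafeix {conjunction}.
There are 8 candidate sequences in total.
The sequences that satisfy every rule: conjunction adjective verb conjunction conjunction; conjunction adjective conjunction conjunction conjunction.
Count = 2.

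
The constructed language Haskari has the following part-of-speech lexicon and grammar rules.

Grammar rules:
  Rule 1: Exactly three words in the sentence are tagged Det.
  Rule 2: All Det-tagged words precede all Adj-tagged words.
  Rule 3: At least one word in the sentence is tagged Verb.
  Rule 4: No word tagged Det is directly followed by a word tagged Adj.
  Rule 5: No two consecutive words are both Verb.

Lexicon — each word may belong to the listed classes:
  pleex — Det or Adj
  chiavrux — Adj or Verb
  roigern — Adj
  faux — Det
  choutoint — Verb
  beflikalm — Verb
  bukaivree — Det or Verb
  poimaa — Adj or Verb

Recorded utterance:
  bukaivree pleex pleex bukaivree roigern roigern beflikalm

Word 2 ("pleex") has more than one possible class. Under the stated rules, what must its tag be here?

Candidates per position — 1:bukaivree {Det,Verb}; 2:pleex {Det,Adj}; 3:pleex {Det,Adj}; 4:bukaivree {Det,Verb}; 5:roigern {Adj}; 6:roigern {Adj}; 7:beflikalm {Verb}.
Position 4: Det is ruled out by rule 4; that leaves Verb.
Position 1: Verb is ruled out by rule 1; that leaves Det.
Position 2: Adj is ruled out by rule 1; that leaves Det.
Position 3: Adj is ruled out by rule 1; that leaves Det.
The unique satisfying tagging is: Det Det Det Verb Adj Adj Verb.
Check: rule 1 holds; rule 2 holds; rule 3 holds; rule 4 holds; rule 5 holds.

Det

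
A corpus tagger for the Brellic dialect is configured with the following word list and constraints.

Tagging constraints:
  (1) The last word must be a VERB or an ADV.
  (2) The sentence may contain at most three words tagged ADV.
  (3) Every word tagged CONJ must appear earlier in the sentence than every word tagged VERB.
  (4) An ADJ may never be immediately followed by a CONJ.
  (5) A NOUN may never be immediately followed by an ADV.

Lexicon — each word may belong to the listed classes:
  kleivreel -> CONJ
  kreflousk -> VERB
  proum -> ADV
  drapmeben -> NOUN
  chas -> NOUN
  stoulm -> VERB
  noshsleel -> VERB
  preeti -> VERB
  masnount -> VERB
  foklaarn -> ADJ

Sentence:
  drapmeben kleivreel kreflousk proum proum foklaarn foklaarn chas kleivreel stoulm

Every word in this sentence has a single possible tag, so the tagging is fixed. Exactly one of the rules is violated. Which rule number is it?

3

Fixed tagging: NOUN CONJ VERB ADV ADV ADJ ADJ NOUN CONJ VERB.
Rule check: R1 holds, R2 holds, R3 violated, R4 holds, R5 holds.
Only rule 3 fails.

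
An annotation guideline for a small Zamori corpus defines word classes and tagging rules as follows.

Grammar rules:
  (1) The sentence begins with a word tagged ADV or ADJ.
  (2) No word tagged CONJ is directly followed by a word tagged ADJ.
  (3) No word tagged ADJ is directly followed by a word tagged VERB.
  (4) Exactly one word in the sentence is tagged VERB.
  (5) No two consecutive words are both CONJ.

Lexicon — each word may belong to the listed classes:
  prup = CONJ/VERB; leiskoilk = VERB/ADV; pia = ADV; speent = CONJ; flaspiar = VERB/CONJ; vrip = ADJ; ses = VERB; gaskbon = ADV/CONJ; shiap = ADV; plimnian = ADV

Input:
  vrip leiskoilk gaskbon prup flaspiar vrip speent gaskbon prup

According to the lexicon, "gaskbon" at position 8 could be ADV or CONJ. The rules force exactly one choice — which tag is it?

Candidates per position — 1:vrip {ADJ}; 2:leiskoilk {VERB,ADV}; 3:gaskbon {ADV,CONJ}; 4:prup {CONJ,VERB}; 5:flaspiar {VERB,CONJ}; 6:vrip {ADJ}; 7:speent {CONJ}; 8:gaskbon {ADV,CONJ}; 9:prup {CONJ,VERB}.
Position 2: tagging it VERB would leave rule 3 unsatisfiable, so it must be ADV.
Position 5: tagging it CONJ would leave rule 2 unsatisfiable, so it must be VERB.
Position 8: tagging it CONJ would leave rule 5 unsatisfiable, so it must be ADV.
Position 9: tagging it VERB would leave rule 4 unsatisfiable, so it must be CONJ.
Position 4: tagging it VERB would leave rule 4 unsatisfiable, so it must be CONJ.
Position 3: tagging it CONJ would leave rule 5 unsatisfiable, so it must be ADV.
The only consistent sequence is: ADJ ADV ADV CONJ VERB ADJ CONJ ADV CONJ.
Verifying each rule — rule 1 ok; rule 2 ok; rule 3 ok; rule 4 ok; rule 5 ok.

ADV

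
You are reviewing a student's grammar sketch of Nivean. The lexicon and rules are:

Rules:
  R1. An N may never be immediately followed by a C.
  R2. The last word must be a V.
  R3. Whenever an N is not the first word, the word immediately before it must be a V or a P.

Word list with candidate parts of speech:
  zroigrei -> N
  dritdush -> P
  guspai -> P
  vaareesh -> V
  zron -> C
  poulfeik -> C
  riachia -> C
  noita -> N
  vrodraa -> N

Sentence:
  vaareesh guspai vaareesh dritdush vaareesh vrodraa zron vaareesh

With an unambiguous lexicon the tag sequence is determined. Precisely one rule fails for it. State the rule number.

Fixed tagging: V P V P V N C V.
Rule check: R1 violated, R2 holds, R3 holds.
Only rule 1 fails.

1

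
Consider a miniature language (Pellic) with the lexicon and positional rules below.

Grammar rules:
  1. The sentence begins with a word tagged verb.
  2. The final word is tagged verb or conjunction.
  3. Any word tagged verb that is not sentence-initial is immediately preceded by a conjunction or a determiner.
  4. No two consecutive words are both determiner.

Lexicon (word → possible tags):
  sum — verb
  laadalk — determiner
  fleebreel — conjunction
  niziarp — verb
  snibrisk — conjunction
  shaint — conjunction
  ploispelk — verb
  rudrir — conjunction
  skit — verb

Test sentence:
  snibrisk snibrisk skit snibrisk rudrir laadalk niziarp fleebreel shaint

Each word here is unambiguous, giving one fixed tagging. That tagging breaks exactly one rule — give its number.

Fixed tagging: conjunction conjunction verb conjunction conjunction determiner verb conjunction conjunction.
Applying the rules: R1 violated, R2 holds, R3 holds, R4 holds.
Only rule 1 fails.

1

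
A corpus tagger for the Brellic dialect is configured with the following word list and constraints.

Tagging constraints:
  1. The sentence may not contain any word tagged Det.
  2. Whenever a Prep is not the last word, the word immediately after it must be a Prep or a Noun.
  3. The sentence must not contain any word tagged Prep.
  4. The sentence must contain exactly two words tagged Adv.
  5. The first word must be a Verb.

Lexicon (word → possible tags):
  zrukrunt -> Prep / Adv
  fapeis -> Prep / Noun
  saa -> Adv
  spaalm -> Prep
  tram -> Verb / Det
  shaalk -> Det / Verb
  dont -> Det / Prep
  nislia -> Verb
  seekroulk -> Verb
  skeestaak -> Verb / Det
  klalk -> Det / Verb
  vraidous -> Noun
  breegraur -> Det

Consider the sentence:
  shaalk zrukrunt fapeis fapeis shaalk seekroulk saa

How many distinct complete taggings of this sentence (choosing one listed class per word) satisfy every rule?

1

Candidates per position — 1:shaalk {Det,Verb}; 2:zrukrunt {Prep,Adv}; 3:fapeis {Prep,Noun}; 4:fapeis {Prep,Noun}; 5:shaalk {Det,Verb}; 6:seekroulk {Verb}; 7:saa {Adv}.
There are 32 candidate sequences in total.
The sequences that satisfy every rule: Verb Adv Noun Noun Verb Verb Adv.
Count = 1.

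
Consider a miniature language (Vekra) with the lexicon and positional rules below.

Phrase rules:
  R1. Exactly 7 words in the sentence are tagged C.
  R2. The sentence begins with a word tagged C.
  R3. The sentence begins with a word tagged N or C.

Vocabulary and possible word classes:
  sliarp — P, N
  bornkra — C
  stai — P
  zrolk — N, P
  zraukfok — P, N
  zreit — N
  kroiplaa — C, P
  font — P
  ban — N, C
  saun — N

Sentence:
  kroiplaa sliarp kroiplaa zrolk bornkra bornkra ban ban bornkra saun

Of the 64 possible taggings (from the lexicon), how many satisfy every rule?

4

Candidates per position — 1:kroiplaa {C,P}; 2:sliarp {P,N}; 3:kroiplaa {C,P}; 4:zrolk {N,P}; 5:bornkra {C}; 6:bornkra {C}; 7:ban {N,C}; 8:ban {N,C}; 9:bornkra {C}; 10:saun {N}.
There are 64 candidate sequences in total.
The sequences that satisfy every rule: C P C N C C C C C N; C P C P C C C C C N; C N C N C C C C C N; C N C P C C C C C N.
Count = 4.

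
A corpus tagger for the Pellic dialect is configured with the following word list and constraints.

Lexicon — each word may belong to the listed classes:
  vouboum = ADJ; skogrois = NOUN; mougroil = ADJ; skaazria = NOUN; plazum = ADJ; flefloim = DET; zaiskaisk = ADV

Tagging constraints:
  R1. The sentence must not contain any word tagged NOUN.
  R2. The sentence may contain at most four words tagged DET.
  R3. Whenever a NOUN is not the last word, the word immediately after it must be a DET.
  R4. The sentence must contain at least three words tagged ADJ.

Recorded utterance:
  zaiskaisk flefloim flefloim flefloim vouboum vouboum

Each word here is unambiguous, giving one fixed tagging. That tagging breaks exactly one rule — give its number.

4

Fixed tagging: ADV DET DET DET ADJ ADJ.
Applying the rules: R1 ✓, R2 ✓, R3 ✓, R4 ✗.
Only rule 4 fails.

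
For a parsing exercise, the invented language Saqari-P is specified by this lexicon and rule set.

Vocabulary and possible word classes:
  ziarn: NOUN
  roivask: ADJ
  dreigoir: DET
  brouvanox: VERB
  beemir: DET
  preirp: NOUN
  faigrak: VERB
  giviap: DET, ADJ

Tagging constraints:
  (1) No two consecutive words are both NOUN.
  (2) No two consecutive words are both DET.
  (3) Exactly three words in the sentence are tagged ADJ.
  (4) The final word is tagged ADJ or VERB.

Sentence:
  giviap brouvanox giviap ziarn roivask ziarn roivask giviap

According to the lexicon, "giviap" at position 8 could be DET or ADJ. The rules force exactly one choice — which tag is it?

ADJ

Candidates per position — 1:giviap {DET,ADJ}; 2:brouvanox {VERB}; 3:giviap {DET,ADJ}; 4:ziarn {NOUN}; 5:roivask {ADJ}; 6:ziarn {NOUN}; 7:roivask {ADJ}; 8:giviap {DET,ADJ}.
Position 8: tagging it DET would leave rule 4 unsatisfiable, so it must be ADJ.
Position 1: tagging it ADJ would leave rule 3 unsatisfiable, so it must be DET.
Position 3: tagging it ADJ would leave rule 3 unsatisfiable, so it must be DET.
So the tagging must be: DET VERB DET NOUN ADJ NOUN ADJ ADJ.
Verifying each rule — rule 1 ✓; rule 2 ✓; rule 3 ✓; rule 4 ✓.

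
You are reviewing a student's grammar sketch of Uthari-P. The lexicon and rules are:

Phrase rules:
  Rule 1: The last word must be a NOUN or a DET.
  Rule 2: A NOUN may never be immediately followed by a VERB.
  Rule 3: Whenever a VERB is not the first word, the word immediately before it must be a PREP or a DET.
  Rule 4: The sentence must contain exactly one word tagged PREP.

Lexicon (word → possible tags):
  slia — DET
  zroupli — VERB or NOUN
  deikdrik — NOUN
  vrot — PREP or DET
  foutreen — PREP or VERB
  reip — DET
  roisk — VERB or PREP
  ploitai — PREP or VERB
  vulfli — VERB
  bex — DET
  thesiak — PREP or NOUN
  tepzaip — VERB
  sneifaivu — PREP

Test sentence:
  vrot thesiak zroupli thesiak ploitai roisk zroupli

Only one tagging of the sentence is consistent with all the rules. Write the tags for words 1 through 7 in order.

DET NOUN NOUN NOUN PREP VERB NOUN

Candidates per position — 1:vrot {PREP,DET}; 2:thesiak {PREP,NOUN}; 3:zroupli {VERB,NOUN}; 4:thesiak {PREP,NOUN}; 5:ploitai {PREP,VERB}; 6:roisk {VERB,PREP}; 7:zroupli {VERB,NOUN}.
Position 7: VERB is ruled out by rule 1; that leaves NOUN.
The remaining ambiguous positions (1, 2, 3, 4, 5, 6) are resolved jointly — only one combination satisfies every rule.
The unique satisfying tagging is: DET NOUN NOUN NOUN PREP VERB NOUN.
Rule-by-rule: rule 1 ✓; rule 2 ✓; rule 3 ✓; rule 4 ✓.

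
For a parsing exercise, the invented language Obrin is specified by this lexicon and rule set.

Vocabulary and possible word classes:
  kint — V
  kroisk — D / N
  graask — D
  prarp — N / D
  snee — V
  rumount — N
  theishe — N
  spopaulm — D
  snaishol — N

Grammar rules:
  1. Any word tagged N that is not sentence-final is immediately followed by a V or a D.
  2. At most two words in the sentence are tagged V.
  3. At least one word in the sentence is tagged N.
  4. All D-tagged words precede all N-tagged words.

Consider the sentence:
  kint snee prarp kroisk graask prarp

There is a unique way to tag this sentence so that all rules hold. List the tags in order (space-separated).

V V D D D N

Candidates per position — 1:kint {V}; 2:snee {V}; 3:prarp {N,D}; 4:kroisk {D,N}; 5:graask {D}; 6:prarp {N,D}.
If word 3 were N, no tagging could satisfy rule 4; so word 3 is D.
If word 4 were N, no tagging could satisfy rule 4; so word 4 is D.
If word 6 were D, no tagging could satisfy rule 3; so word 6 is N.
The unique satisfying tagging is: V V D D D N.
Check: rule 1 ok; rule 2 ok; rule 3 ok; rule 4 ok.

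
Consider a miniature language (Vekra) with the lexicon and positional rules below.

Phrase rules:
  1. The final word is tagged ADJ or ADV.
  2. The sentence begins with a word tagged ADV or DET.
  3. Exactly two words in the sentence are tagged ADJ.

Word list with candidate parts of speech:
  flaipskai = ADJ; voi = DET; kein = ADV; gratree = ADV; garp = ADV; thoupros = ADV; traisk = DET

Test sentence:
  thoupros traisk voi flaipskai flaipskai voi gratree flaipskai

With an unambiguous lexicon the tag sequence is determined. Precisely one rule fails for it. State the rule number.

3

Fixed tagging: ADV DET DET ADJ ADJ DET ADV ADJ.
Rule check: R1 pass, R2 pass, R3 fail.
Only rule 3 fails.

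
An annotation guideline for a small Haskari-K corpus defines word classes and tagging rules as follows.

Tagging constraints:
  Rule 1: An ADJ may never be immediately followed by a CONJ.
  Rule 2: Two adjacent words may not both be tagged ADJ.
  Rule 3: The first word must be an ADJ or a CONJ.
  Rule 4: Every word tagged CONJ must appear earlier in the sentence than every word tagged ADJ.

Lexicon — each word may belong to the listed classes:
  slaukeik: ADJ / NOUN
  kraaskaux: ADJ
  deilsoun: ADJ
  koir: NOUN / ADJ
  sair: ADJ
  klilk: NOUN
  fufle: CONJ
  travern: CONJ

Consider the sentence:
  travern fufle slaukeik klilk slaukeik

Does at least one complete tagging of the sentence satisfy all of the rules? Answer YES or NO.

Candidates per position — 1:travern {CONJ}; 2:fufle {CONJ}; 3:slaukeik {ADJ,NOUN}; 4:klilk {NOUN}; 5:slaukeik {ADJ,NOUN}.
One satisfying assignment: CONJ CONJ ADJ NOUN ADJ.
Check: rule 1 ✓; rule 2 ✓; rule 3 ✓; rule 4 ✓.

YES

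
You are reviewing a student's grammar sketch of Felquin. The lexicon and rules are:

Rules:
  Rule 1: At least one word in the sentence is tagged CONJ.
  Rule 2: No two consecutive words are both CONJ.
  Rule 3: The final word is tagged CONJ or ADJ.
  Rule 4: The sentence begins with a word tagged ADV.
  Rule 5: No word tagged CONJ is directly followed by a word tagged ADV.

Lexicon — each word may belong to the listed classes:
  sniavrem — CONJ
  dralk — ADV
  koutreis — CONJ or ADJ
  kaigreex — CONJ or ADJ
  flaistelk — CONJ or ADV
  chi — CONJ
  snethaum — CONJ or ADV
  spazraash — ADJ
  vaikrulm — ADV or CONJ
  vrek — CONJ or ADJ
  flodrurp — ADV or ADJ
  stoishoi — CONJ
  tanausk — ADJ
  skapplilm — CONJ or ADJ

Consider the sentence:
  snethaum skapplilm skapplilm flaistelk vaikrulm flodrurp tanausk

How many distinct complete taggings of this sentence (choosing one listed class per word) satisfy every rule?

Candidates per position — 1:snethaum {CONJ,ADV}; 2:skapplilm {CONJ,ADJ}; 3:skapplilm {CONJ,ADJ}; 4:flaistelk {CONJ,ADV}; 5:vaikrulm {ADV,CONJ}; 6:flodrurp {ADV,ADJ}; 7:tanausk {ADJ}.
There are 64 candidate sequences in total.
The sequences that satisfy every rule: ADV CONJ ADJ ADV ADV ADV ADJ; ADV CONJ ADJ ADV ADV ADJ ADJ; ADV CONJ ADJ ADV CONJ ADJ ADJ; ADV ADJ ADJ ADV CONJ ADJ ADJ.
Count = 4.

4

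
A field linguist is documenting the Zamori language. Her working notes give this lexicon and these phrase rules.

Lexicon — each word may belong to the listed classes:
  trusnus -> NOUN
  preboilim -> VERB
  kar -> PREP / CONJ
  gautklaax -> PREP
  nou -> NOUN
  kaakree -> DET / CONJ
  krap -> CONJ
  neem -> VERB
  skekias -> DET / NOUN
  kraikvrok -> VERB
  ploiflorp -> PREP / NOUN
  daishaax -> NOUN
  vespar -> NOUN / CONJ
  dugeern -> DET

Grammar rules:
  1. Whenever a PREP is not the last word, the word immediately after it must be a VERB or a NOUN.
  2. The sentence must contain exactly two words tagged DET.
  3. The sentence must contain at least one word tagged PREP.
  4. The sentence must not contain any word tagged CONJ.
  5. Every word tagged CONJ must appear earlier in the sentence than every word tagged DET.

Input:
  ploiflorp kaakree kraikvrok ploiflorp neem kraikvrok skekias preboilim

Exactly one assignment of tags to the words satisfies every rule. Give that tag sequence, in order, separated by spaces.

NOUN DET VERB PREP VERB VERB DET VERB

Candidates per position — 1:ploiflorp {PREP,NOUN}; 2:kaakree {DET,CONJ}; 3:kraikvrok {VERB}; 4:ploiflorp {PREP,NOUN}; 5:neem {VERB}; 6:kraikvrok {VERB}; 7:skekias {DET,NOUN}; 8:preboilim {VERB}.
If word 1 were PREP, no tagging could satisfy rule 1; so word 1 is NOUN.
If word 2 were CONJ, no tagging could satisfy rule 2; so word 2 is DET.
If word 4 were NOUN, no tagging could satisfy rule 3; so word 4 is PREP.
If word 7 were NOUN, no tagging could satisfy rule 2; so word 7 is DET.
That leaves exactly one tagging: NOUN DET VERB PREP VERB VERB DET VERB.
Checking: rule 1 satisfied; rule 2 satisfied; rule 3 satisfied; rule 4 satisfied; rule 5 satisfied.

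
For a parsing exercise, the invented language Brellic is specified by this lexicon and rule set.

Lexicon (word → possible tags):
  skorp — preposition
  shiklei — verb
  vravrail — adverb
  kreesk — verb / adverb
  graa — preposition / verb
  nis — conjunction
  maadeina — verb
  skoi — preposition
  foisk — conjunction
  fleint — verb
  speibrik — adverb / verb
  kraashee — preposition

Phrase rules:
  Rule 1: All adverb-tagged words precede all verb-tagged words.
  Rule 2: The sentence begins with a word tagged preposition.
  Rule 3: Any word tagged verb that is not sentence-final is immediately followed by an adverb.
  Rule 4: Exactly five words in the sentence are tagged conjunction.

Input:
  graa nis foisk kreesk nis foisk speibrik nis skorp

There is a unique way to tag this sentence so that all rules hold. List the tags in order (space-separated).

Candidates per position — 1:graa {preposition,verb}; 2:nis {conjunction}; 3:foisk {conjunction}; 4:kreesk {verb,adverb}; 5:nis {conjunction}; 6:foisk {conjunction}; 7:speibrik {adverb,verb}; 8:nis {conjunction}; 9:skorp {preposition}.
Word 1 cannot be verb — rule 2 would then fail for every completion. It is preposition.
Word 4 cannot be verb — rule 3 would then fail for every completion. It is adverb.
Word 7 cannot be verb — rule 3 would then fail for every completion. It is adverb.
The unique satisfying tagging is: preposition conjunction conjunction adverb conjunction conjunction adverb conjunction preposition.
Checking: rule 1 satisfied; rule 2 satisfied; rule 3 satisfied; rule 4 satisfied.

preposition conjunction conjunction adverb conjunction conjunction adverb conjunction preposition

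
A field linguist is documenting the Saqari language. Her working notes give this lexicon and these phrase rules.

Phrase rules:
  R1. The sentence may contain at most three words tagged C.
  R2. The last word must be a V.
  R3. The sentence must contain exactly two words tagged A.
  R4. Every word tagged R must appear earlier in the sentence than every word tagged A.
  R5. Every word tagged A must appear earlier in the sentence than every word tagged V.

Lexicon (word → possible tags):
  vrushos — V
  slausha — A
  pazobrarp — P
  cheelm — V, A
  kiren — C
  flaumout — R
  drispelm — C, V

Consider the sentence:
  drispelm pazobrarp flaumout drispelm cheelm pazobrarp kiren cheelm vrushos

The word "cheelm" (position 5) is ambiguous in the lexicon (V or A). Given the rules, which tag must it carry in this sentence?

Candidates per position — 1:drispelm {C,V}; 2:pazobrarp {P}; 3:flaumout {R}; 4:drispelm {C,V}; 5:cheelm {V,A}; 6:pazobrarp {P}; 7:kiren {C}; 8:cheelm {V,A}; 9:vrushos {V}.
Position 5: tagging it V would leave rule 3 unsatisfiable, so it must be A.
Position 8: tagging it V would leave rule 3 unsatisfiable, so it must be A.
Position 1: tagging it V would leave rule 5 unsatisfiable, so it must be C.
Position 4: tagging it V would leave rule 5 unsatisfiable, so it must be C.
So the tagging must be: C P R C A P C A V.
Check: rule 1 ok; rule 2 ok; rule 3 ok; rule 4 ok; rule 5 ok.

A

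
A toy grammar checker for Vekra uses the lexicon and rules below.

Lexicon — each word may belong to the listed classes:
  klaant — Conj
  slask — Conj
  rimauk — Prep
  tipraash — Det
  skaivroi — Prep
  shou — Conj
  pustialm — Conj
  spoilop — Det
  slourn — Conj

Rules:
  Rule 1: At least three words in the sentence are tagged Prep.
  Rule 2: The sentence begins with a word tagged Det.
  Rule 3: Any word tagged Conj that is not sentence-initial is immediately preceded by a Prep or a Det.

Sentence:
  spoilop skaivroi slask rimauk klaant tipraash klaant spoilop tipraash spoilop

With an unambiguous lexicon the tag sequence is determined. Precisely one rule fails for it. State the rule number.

1

Fixed tagging: Det Prep Conj Prep Conj Det Conj Det Det Det.
Rule check: R1 fails, R2 ok, R3 ok.
Only rule 1 fails.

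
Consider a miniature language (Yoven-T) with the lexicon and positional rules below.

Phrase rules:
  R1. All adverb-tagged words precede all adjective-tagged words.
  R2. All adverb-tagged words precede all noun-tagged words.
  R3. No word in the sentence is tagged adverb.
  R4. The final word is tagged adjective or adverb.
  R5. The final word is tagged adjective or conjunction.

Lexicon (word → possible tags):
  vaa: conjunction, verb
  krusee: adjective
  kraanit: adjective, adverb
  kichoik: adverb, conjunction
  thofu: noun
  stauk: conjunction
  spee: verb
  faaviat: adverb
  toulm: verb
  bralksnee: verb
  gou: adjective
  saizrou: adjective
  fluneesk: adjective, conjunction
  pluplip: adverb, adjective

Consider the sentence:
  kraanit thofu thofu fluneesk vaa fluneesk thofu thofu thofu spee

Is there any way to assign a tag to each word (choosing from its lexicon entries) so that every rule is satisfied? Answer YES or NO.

Candidates per position — 1:kraanit {adjective,adverb}; 2:thofu {noun}; 3:thofu {noun}; 4:fluneesk {adjective,conjunction}; 5:vaa {conjunction,verb}; 6:fluneesk {adjective,conjunction}; 7:thofu {noun}; 8:thofu {noun}; 9:thofu {noun}; 10:spee {verb}.
Rule 4 cannot be satisfied by any choice of tags from the lexicon.
So there is no consistent tagging.

NO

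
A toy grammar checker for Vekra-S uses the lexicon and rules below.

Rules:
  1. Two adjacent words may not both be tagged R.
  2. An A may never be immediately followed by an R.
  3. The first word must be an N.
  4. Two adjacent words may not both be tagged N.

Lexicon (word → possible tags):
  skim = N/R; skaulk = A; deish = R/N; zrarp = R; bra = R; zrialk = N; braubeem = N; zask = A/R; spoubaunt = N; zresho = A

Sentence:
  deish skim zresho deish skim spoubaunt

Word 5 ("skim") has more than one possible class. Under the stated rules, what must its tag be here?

R

Candidates per position — 1:deish {R,N}; 2:skim {N,R}; 3:zresho {A}; 4:deish {R,N}; 5:skim {N,R}; 6:spoubaunt {N}.
If word 1 were R, no tagging could satisfy rule 3; so word 1 is N.
If word 2 were N, no tagging could satisfy rule 4; so word 2 is R.
If word 4 were R, no tagging could satisfy rule 2; so word 4 is N.
If word 5 were N, no tagging could satisfy rule 4; so word 5 is R.
The only consistent sequence is: N R A N R N.
Verifying each rule — rule 1 ok; rule 2 ok; rule 3 ok; rule 4 ok.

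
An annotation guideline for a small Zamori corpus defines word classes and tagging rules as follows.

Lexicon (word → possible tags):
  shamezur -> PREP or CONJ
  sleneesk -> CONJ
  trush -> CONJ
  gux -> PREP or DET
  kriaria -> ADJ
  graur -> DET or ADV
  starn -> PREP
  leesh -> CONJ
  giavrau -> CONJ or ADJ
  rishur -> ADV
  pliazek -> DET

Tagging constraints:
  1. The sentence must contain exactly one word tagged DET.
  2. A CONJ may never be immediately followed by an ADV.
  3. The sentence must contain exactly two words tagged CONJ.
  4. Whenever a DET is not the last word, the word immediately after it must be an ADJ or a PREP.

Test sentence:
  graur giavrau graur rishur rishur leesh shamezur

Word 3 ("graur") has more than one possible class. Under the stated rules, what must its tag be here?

ADV

Candidates per position — 1:graur {DET,ADV}; 2:giavrau {CONJ,ADJ}; 3:graur {DET,ADV}; 4:rishur {ADV}; 5:rishur {ADV}; 6:leesh {CONJ}; 7:shamezur {PREP,CONJ}.
At position 3, choosing DET makes rule 4 impossible to satisfy; hence ADV.
At position 1, choosing ADV makes rule 1 impossible to satisfy; hence DET.
At position 2, choosing CONJ makes rule 2 impossible to satisfy; hence ADJ.
At position 7, choosing PREP makes rule 3 impossible to satisfy; hence CONJ.
So the tagging must be: DET ADJ ADV ADV ADV CONJ CONJ.
Rule-by-rule: rule 1 holds; rule 2 holds; rule 3 holds; rule 4 holds.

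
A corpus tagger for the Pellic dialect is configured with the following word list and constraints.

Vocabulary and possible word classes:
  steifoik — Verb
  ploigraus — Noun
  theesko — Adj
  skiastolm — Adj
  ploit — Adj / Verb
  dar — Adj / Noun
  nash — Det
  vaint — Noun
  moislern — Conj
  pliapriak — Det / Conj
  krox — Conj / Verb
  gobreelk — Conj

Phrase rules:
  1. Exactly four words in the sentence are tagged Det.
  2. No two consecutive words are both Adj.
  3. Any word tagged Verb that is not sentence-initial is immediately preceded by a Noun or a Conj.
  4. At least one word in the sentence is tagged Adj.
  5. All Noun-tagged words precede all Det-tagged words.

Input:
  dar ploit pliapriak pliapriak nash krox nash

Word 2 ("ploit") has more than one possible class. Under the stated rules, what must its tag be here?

Candidates per position — 1:dar {Adj,Noun}; 2:ploit {Adj,Verb}; 3:pliapriak {Det,Conj}; 4:pliapriak {Det,Conj}; 5:nash {Det}; 6:krox {Conj,Verb}; 7:nash {Det}.
At position 3, choosing Conj makes rule 1 impossible to satisfy; hence Det.
At position 4, choosing Conj makes rule 1 impossible to satisfy; hence Det.
At position 6, choosing Verb makes rule 3 impossible to satisfy; hence Conj.
Position 2: the remaining choice is settled jointly with positions 1 — only Adj at position 2 is part of a tagging that satisfies every rule.
The unique satisfying tagging is: Noun Adj Det Det Det Conj Det.
Checking: rule 1 ✓; rule 2 ✓; rule 3 ✓; rule 4 ✓; rule 5 ✓.

Adj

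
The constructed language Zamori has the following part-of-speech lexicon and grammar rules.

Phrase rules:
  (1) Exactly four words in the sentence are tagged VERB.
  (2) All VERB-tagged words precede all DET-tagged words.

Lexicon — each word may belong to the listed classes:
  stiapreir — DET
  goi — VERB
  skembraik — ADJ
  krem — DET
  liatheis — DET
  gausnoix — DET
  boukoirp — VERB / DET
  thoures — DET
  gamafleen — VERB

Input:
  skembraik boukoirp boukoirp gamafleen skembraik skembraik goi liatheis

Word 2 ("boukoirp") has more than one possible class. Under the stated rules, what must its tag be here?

Candidates per position — 1:skembraik {ADJ}; 2:boukoirp {VERB,DET}; 3:boukoirp {VERB,DET}; 4:gamafleen {VERB}; 5:skembraik {ADJ}; 6:skembraik {ADJ}; 7:goi {VERB}; 8:liatheis {DET}.
Position 2: DET is ruled out by rule 1; that leaves VERB.
Position 3: DET is ruled out by rule 1; that leaves VERB.
The unique satisfying tagging is: ADJ VERB VERB VERB ADJ ADJ VERB DET.
Check: rule 1 ✓; rule 2 ✓.

VERB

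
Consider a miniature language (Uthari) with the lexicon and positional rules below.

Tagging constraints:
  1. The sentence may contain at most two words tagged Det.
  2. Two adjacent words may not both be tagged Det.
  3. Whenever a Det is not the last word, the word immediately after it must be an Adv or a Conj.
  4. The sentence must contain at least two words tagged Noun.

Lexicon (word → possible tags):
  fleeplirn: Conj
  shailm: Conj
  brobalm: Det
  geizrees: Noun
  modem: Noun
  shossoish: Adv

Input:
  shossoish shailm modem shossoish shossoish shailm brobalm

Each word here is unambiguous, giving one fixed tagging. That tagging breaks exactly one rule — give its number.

4

Fixed tagging: Adv Conj Noun Adv Adv Conj Det.
Checking each rule: R1 pass, R2 pass, R3 pass, R4 fail.
Only rule 4 fails.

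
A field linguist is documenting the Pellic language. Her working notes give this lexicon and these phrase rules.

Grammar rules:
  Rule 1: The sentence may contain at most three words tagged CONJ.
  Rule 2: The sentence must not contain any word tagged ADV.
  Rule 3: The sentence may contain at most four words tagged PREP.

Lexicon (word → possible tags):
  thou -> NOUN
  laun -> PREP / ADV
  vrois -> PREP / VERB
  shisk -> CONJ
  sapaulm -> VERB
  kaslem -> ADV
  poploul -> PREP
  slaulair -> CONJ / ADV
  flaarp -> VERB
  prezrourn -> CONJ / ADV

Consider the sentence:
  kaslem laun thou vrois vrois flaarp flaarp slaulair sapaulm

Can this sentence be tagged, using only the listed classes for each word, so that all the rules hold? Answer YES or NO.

Candidates per position — 1:kaslem {ADV}; 2:laun {PREP,ADV}; 3:thou {NOUN}; 4:vrois {PREP,VERB}; 5:vrois {PREP,VERB}; 6:flaarp {VERB}; 7:flaarp {VERB}; 8:slaulair {CONJ,ADV}; 9:sapaulm {VERB}.
Rule 2 cannot be satisfied by any choice of tags from the lexicon.
So there is no consistent tagging.

NO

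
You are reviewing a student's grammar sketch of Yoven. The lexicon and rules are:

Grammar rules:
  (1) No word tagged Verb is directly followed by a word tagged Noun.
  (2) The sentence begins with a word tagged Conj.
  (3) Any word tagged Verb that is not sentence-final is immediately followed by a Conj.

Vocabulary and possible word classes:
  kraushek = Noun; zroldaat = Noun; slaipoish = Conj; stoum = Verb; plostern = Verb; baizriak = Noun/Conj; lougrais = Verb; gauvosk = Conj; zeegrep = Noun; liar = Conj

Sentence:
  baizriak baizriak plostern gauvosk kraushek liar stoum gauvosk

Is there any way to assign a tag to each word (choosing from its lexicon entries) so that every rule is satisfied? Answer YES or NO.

Candidates per position — 1:baizriak {Noun,Conj}; 2:baizriak {Noun,Conj}; 3:plostern {Verb}; 4:gauvosk {Conj}; 5:kraushek {Noun}; 6:liar {Conj}; 7:stoum {Verb}; 8:gauvosk {Conj}.
One satisfying assignment: Conj Noun Verb Conj Noun Conj Verb Conj.
Verifying each rule — rule 1 ok; rule 2 ok; rule 3 ok.

YES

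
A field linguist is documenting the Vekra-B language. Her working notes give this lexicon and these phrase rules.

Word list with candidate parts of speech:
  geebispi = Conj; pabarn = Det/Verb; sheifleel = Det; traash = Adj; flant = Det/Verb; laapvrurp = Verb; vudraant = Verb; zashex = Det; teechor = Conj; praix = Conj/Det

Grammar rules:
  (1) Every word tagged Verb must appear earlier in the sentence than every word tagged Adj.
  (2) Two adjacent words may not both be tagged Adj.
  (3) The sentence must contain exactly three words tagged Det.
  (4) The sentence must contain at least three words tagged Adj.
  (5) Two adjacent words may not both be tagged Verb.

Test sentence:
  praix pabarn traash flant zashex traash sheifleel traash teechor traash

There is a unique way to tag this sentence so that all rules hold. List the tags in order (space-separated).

Conj Verb Adj Det Det Adj Det Adj Conj Adj

Candidates per position — 1:praix {Conj,Det}; 2:pabarn {Det,Verb}; 3:traash {Adj}; 4:flant {Det,Verb}; 5:zashex {Det}; 6:traash {Adj}; 7:sheifleel {Det}; 8:traash {Adj}; 9:teechor {Conj}; 10:traash {Adj}.
Position 4: Verb is ruled out by rule 1; that leaves Det.
Position 1: Det is ruled out by rule 3; that leaves Conj.
Position 2: Det is ruled out by rule 3; that leaves Verb.
So the tagging must be: Conj Verb Adj Det Det Adj Det Adj Conj Adj.
Rule-by-rule: rule 1 holds; rule 2 holds; rule 3 holds; rule 4 holds; rule 5 holds.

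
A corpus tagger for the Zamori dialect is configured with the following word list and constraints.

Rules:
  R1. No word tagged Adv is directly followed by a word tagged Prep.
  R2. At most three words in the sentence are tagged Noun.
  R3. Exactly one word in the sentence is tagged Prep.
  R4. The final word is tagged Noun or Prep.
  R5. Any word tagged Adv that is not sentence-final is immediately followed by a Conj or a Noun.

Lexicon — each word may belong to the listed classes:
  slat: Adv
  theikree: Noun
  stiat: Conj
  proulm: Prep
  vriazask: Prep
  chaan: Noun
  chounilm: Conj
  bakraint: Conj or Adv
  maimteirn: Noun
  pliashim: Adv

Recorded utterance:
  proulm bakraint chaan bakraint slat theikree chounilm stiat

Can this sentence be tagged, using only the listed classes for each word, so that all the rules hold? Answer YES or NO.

NO

Candidates per position — 1:proulm {Prep}; 2:bakraint {Conj,Adv}; 3:chaan {Noun}; 4:bakraint {Conj,Adv}; 5:slat {Adv}; 6:theikree {Noun}; 7:chounilm {Conj}; 8:stiat {Conj}.
Rule 4 cannot be satisfied by any choice of tags from the lexicon.
So there is no consistent tagging.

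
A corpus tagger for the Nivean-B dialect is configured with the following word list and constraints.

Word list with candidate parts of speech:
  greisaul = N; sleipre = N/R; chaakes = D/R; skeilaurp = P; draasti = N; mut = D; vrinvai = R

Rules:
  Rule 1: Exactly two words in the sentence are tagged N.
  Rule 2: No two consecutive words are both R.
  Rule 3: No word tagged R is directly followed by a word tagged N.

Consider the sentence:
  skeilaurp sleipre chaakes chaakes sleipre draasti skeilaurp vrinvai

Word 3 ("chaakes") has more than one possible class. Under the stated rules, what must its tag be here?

Candidates per position — 1:skeilaurp {P}; 2:sleipre {N,R}; 3:chaakes {D,R}; 4:chaakes {D,R}; 5:sleipre {N,R}; 6:draasti {N}; 7:skeilaurp {P}; 8:vrinvai {R}.
Position 4: tagging it R would leave rule 3 unsatisfiable, so it must be D.
Position 5: tagging it R would leave rule 3 unsatisfiable, so it must be N.
Position 2: tagging it N would leave rule 1 unsatisfiable, so it must be R.
Position 3: tagging it R would leave rule 2 unsatisfiable, so it must be D.
That leaves exactly one tagging: P R D D N N P R.
Check: rule 1 ✓; rule 2 ✓; rule 3 ✓.

D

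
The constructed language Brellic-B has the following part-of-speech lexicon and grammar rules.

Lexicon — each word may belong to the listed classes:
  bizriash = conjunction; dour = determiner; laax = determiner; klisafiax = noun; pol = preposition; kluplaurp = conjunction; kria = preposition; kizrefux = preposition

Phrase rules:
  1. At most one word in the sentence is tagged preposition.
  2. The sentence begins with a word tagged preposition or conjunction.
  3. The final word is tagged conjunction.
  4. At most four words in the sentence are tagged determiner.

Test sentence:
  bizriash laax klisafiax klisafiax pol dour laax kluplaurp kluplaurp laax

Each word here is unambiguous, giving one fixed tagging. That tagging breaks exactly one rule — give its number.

3

Fixed tagging: conjunction determiner noun noun preposition determiner determiner conjunction conjunction determiner.
Applying the rules: R1 ok, R2 ok, R3 fails, R4 ok.
Only rule 3 fails.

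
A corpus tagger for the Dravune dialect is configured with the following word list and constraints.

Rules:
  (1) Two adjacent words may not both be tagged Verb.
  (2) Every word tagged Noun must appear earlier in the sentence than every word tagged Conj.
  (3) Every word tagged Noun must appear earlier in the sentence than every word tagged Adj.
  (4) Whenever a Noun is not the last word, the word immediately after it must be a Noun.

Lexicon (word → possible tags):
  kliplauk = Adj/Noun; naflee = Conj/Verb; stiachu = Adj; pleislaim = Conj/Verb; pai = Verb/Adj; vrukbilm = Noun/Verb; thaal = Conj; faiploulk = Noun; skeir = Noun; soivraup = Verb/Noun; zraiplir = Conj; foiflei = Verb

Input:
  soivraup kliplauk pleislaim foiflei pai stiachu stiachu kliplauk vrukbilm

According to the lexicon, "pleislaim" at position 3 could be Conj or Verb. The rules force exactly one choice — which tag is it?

Conj

Candidates per position — 1:soivraup {Verb,Noun}; 2:kliplauk {Adj,Noun}; 3:pleislaim {Conj,Verb}; 4:foiflei {Verb}; 5:pai {Verb,Adj}; 6:stiachu {Adj}; 7:stiachu {Adj}; 8:kliplauk {Adj,Noun}; 9:vrukbilm {Noun,Verb}.
Word 1 cannot be Noun — rule 4 would then fail for every completion. It is Verb.
Word 2 cannot be Noun — rule 4 would then fail for every completion. It is Adj.
Word 3 cannot be Verb — rule 1 would then fail for every completion. It is Conj.
Word 5 cannot be Verb — rule 1 would then fail for every completion. It is Adj.
Word 8 cannot be Noun — rule 2 would then fail for every completion. It is Adj.
Word 9 cannot be Noun — rule 2 would then fail for every completion. It is Verb.
So the tagging must be: Verb Adj Conj Verb Adj Adj Adj Adj Verb.
Check: rule 1 ok; rule 2 ok; rule 3 ok; rule 4 ok.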